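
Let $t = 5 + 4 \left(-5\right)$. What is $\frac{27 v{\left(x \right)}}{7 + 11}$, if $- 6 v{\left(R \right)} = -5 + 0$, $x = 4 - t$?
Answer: $\frac{5}{4} \approx 1.25$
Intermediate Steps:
$t = -15$ ($t = 5 - 20 = -15$)
$x = 19$ ($x = 4 - -15 = 4 + 15 = 19$)
$v{\left(R \right)} = \frac{5}{6}$ ($v{\left(R \right)} = - \frac{-5 + 0}{6} = \left(- \frac{1}{6}\right) \left(-5\right) = \frac{5}{6}$)
$\frac{27 v{\left(x \right)}}{7 + 11} = \frac{27 \cdot \frac{5}{6}}{7 + 11} = \frac{45}{2 \cdot 18} = \frac{45}{2} \cdot \frac{1}{18} = \frac{5}{4}$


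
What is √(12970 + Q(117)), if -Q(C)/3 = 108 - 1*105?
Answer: √12961 ≈ 113.85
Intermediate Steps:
Q(C) = -9 (Q(C) = -3*(108 - 1*105) = -3*(108 - 105) = -3*3 = -9)
√(12970 + Q(117)) = √(12970 - 9) = √12961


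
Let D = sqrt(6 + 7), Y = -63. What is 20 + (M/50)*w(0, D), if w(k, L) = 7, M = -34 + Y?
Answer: 321/50 ≈ 6.4200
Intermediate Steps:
M = -97 (M = -34 - 63 = -97)
D = sqrt(13) ≈ 3.6056
20 + (M/50)*w(0, D) = 20 - 97/50*7 = 20 - 679/50 = 321/50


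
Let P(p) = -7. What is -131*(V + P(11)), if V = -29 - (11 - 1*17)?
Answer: 3930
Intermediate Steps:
V = -23 (V = -29 - (11 - 17) = -29 - 1*(-6) = -29 + 6 = -23)
-131*(V + P(11)) = -131*(-23 - 7) = -131*(-30) = 3930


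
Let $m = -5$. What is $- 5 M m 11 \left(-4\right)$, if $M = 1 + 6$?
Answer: $-7700$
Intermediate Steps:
$M = 7$
$- 5 M m 11 \left(-4\right) = \left(-5\right) 7 \left(-5\right) 11 \left(-4\right) = \left(-35\right) \left(-5\right) 11 \left(-4\right) = 175 \cdot 11 \left(-4\right) = 1925 \left(-4\right) = -7700$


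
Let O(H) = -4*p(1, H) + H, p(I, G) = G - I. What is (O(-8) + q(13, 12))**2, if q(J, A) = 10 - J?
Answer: 625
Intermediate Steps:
O(H) = 4 - 3*H (O(H) = -4*(H - 1*1) + H = -4*(H - 1) + H = -4*(-1 + H) + H = (4 - 4*H) + H = 4 - 3*H)
(O(-8) + q(13, 12))**2 = ((4 - 3*(-8)) + (10 - 1*13))**2 = ((4 + 24) + (10 - 13))**2 = (28 - 3)**2 = 25**2 = 625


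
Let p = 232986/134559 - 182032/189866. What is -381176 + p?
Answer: -1623055495376426/4258029849 ≈ -3.8118e+5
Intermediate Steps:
p = 3290345998/4258029849 (p = 232986*(1/134559) - 182032*1/189866 = 77662/44853 - 91016/94933 = 3290345998/4258029849 ≈ 0.77274)
-381176 + p = -381176 + 3290345998/4258029849 = -1623055495376426/4258029849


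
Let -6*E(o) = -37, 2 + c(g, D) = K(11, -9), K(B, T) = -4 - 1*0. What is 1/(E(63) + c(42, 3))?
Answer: 6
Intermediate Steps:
K(B, T) = -4 (K(B, T) = -4 + 0 = -4)
c(g, D) = -6 (c(g, D) = -2 - 4 = -6)
E(o) = 37/6 (E(o) = -⅙*(-37) = 37/6)
1/(E(63) + c(42, 3)) = 1/(37/6 - 6) = 1/(⅙) = 6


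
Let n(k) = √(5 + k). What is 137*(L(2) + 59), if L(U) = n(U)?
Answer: 8083 + 137*√7 ≈ 8445.5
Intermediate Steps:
L(U) = √(5 + U)
137*(L(2) + 59) = 137*(√(5 + 2) + 59) = 137*(√7 + 59) = 137*(59 + √7) = 8083 + 137*√7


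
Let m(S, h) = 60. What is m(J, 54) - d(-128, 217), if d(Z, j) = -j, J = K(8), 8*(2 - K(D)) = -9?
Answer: 277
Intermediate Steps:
K(D) = 25/8 (K(D) = 2 - 1/8*(-9) = 2 + 9/8 = 25/8)
J = 25/8 ≈ 3.1250
m(J, 54) - d(-128, 217) = 60 - (-1)*217 = 60 - 1*(-217) = 60 + 217 = 277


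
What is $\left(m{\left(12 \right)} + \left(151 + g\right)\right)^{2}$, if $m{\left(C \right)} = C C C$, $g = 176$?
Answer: $4223025$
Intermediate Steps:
$m{\left(C \right)} = C^{3}$ ($m{\left(C \right)} = C^{2} C = C^{3}$)
$\left(m{\left(12 \right)} + \left(151 + g\right)\right)^{2} = \left(12^{3} + \left(151 + 176\right)\right)^{2} = \left(1728 + 327\right)^{2} = 2055^{2} = 4223025$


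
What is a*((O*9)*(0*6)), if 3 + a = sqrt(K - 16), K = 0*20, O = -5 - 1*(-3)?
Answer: 0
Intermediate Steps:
O = -2 (O = -5 + 3 = -2)
K = 0
a = -3 + 4*I (a = -3 + sqrt(0 - 16) = -3 + sqrt(-16) = -3 + 4*I ≈ -3.0 + 4.0*I)
a*((O*9)*(0*6)) = (-3 + 4*I)*((-2*9)*(0*6)) = (-3 + 4*I)*(-18*0) = (-3 + 4*I)*0 = 0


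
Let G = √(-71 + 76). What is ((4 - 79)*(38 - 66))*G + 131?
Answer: 131 + 2100*√5 ≈ 4826.7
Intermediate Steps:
G = √5 ≈ 2.2361
((4 - 79)*(38 - 66))*G + 131 = ((4 - 79)*(38 - 66))*√5 + 131 = (-75*(-28))*√5 + 131 = 2100*√5 + 131 = 131 + 2100*√5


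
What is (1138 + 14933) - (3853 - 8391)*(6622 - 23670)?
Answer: -77347753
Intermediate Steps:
(1138 + 14933) - (3853 - 8391)*(6622 - 23670) = 16071 - (-4538)*(-17048) = 16071 - 1*77363824 = 16071 - 77363824 = -77347753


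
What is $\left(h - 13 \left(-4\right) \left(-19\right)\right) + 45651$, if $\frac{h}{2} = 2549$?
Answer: $49761$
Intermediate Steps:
$h = 5098$ ($h = 2 \cdot 2549 = 5098$)
$\left(h - 13 \left(-4\right) \left(-19\right)\right) + 45651 = \left(5098 - 13 \left(-4\right) \left(-19\right)\right) + 45651 = \left(5098 - \left(-52\right) \left(-19\right)\right) + 45651 = \left(5098 - 988\right) + 45651 = 4110 + 45651 = 49761$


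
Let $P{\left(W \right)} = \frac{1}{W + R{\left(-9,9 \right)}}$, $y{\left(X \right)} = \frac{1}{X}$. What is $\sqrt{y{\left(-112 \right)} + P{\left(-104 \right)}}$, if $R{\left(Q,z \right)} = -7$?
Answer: $\frac{i \sqrt{173271}}{3108} \approx 0.13393 i$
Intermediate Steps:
$P{\left(W \right)} = \frac{1}{-7 + W}$ ($P{\left(W \right)} = \frac{1}{W - 7} = \frac{1}{-7 + W}$)
$\sqrt{y{\left(-112 \right)} + P{\left(-104 \right)}} = \sqrt{\frac{1}{-112} + \frac{1}{-7 - 104}} = \sqrt{- \frac{1}{112} + \frac{1}{-111}} = \sqrt{- \frac{1}{112} - \frac{1}{111}} = \sqrt{- \frac{223}{12432}} = \frac{i \sqrt{173271}}{3108}$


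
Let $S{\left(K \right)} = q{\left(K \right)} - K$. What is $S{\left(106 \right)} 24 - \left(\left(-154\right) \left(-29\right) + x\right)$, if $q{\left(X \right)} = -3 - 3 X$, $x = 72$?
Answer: $-14786$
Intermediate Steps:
$S{\left(K \right)} = -3 - 4 K$ ($S{\left(K \right)} = \left(-3 - 3 K\right) - K = -3 - 4 K$)
$S{\left(106 \right)} 24 - \left(\left(-154\right) \left(-29\right) + x\right) = \left(-3 - 424\right) 24 - \left(\left(-154\right) \left(-29\right) + 72\right) = \left(-3 - 424\right) 24 - \left(4466 + 72\right) = \left(-427\right) 24 - 4538 = -10248 - 4538 = -14786$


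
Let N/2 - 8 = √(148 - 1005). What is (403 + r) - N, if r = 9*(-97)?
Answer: -486 - 2*I*√857 ≈ -486.0 - 58.549*I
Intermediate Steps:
N = 16 + 2*I*√857 (N = 16 + 2*√(148 - 1005) = 16 + 2*√(-857) = 16 + 2*(I*√857) = 16 + 2*I*√857 ≈ 16.0 + 58.549*I)
r = -873
(403 + r) - N = (403 - 873) - (16 + 2*I*√857) = -470 + (-16 - 2*I*√857) = -486 - 2*I*√857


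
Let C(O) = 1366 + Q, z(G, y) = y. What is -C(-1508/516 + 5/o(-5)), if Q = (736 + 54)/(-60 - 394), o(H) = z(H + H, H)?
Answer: -309687/227 ≈ -1364.3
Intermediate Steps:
o(H) = H
Q = -395/227 (Q = 790/(-454) = 790*(-1/454) = -395/227 ≈ -1.7401)
C(O) = 309687/227 (C(O) = 1366 - 395/227 = 309687/227)
-C(-1508/516 + 5/o(-5)) = -1*309687/227 = -309687/227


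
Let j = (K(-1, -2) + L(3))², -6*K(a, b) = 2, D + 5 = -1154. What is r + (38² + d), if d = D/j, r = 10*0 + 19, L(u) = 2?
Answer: 26144/25 ≈ 1045.8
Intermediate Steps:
D = -1159 (D = -5 - 1154 = -1159)
K(a, b) = -⅓ (K(a, b) = -⅙*2 = -⅓)
j = 25/9 (j = (-⅓ + 2)² = (5/3)² = 25/9 ≈ 2.7778)
r = 19 (r = 0 + 19 = 19)
d = -10431/25 (d = -1159/25/9 = -1159*9/25 = -10431/25 ≈ -417.24)
r + (38² + d) = 19 + (38² - 10431/25) = 19 + (1444 - 10431/25) = 19 + 25669/25 = 26144/25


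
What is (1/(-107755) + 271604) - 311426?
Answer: -4291019611/107755 ≈ -39822.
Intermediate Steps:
(1/(-107755) + 271604) - 311426 = (-1/107755 + 271604) - 311426 = 29266689019/107755 - 311426 = -4291019611/107755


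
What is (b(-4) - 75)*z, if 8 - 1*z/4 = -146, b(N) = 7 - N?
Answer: -39424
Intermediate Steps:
z = 616 (z = 32 - 4*(-146) = 32 + 584 = 616)
(b(-4) - 75)*z = ((7 - 1*(-4)) - 75)*616 = ((7 + 4) - 75)*616 = (11 - 75)*616 = -64*616 = -39424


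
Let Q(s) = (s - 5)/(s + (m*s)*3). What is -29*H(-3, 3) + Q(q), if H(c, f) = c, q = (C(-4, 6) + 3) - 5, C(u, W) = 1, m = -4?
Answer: 951/11 ≈ 86.455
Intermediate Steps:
q = -1 (q = (1 + 3) - 5 = 4 - 5 = -1)
Q(s) = -(-5 + s)/(11*s) (Q(s) = (s - 5)/(s - 4*s*3) = (-5 + s)/(s - 12*s) = (-5 + s)/((-11*s)) = (-5 + s)*(-1/(11*s)) = -(-5 + s)/(11*s))
-29*H(-3, 3) + Q(q) = -29*(-3) + (1/11)*(5 - 1*(-1))/(-1) = 87 + (1/11)*(-1)*(5 + 1) = 87 + (1/11)*(-1)*6 = 87 - 6/11 = 951/11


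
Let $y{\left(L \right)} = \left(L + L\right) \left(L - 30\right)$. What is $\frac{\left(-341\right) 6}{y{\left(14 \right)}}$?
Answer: $\frac{1023}{224} \approx 4.567$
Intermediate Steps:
$y{\left(L \right)} = 2 L \left(-30 + L\right)$
$\frac{\left(-341\right) 6}{y{\left(14 \right)}} = \frac{\left(-341\right) 6}{2 \cdot 14 \left(-30 + 14\right)} = - \frac{2046}{2 \cdot 14 \left(-16\right)} = - \frac{2046}{-448} = \left(-2046\right) \left(- \frac{1}{448}\right) = \frac{1023}{224}$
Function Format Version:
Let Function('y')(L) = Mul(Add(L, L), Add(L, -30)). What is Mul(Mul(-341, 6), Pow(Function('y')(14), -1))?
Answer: Rational(1023, 224) ≈ 4.5670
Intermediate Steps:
Function('y')(L) = Mul(2, L, Add(-30, L)) (Function('y')(L) = Mul(Mul(2, L), Add(-30, L)) = Mul(2, L, Add(-30, L)))
Mul(Mul(-341, 6), Pow(Function('y')(14), -1)) = Mul(Mul(-341, 6), Pow(Mul(2, 14, Add(-30, 14)), -1)) = Mul(-2046, Pow(Mul(2, 14, -16), -1)) = Mul(-2046, Pow(-448, -1)) = Mul(-2046, Rational(-1, 448)) = Rational(1023, 224)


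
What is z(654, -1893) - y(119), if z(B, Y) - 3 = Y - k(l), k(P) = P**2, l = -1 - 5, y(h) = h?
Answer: -2045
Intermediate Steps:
l = -6
z(B, Y) = -33 + Y (z(B, Y) = 3 + (Y - 1*(-6)**2) = 3 + (Y - 1*36) = 3 + (Y - 36) = 3 + (-36 + Y) = -33 + Y)
z(654, -1893) - y(119) = (-33 - 1893) - 1*119 = -1926 - 119 = -2045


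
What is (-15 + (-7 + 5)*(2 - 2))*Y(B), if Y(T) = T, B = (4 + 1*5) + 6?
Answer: -225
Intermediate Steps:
B = 15 (B = (4 + 5) + 6 = 9 + 6 = 15)
(-15 + (-7 + 5)*(2 - 2))*Y(B) = (-15 + (-7 + 5)*(2 - 2))*15 = (-15 - 2*0)*15 = (-15 + 0)*15 = -15*15 = -225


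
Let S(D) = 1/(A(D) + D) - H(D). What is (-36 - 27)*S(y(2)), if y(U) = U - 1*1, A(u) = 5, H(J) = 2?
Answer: 231/2 ≈ 115.50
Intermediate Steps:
y(U) = -1 + U (y(U) = U - 1 = -1 + U)
S(D) = -2 + 1/(5 + D) (S(D) = 1/(5 + D) - 1*2 = 1/(5 + D) - 2 = -2 + 1/(5 + D))
(-36 - 27)*S(y(2)) = (-36 - 27)*((-9 - 2*(-1 + 2))/(5 + (-1 + 2))) = -63*(-9 - 2*1)/(5 + 1) = -63*(-9 - 2)/6 = -21*(-11)/2 = -63*(-11/6) = 231/2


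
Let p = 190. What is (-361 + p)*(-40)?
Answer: 6840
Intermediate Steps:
(-361 + p)*(-40) = (-361 + 190)*(-40) = -171*(-40) = 6840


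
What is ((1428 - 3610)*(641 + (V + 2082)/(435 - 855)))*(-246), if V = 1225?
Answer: 11894554403/35 ≈ 3.3984e+8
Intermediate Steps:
((1428 - 3610)*(641 + (V + 2082)/(435 - 855)))*(-246) = ((1428 - 3610)*(641 + (1225 + 2082)/(435 - 855)))*(-246) = -2182*(641 + 3307/(-420))*(-246) = -2182*(641 + 3307*(-1/420))*(-246) = -2182*(641 - 3307/420)*(-246) = -2182*265913/420*(-246) = -290111083/210*(-246) = 11894554403/35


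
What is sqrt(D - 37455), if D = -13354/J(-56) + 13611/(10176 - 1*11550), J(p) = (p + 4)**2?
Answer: 3*I*sqrt(590360151970)/11908 ≈ 193.57*I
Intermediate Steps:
J(p) = (4 + p)**2
D = -4596045/309608 (D = -13354/(4 - 56)**2 + 13611/(10176 - 1*11550) = -13354/((-52)**2) + 13611/(10176 - 11550) = -13354/2704 + 13611/(-1374) = -13354*1/2704 + 13611*(-1/1374) = -6677/1352 - 4537/458 = -4596045/309608 ≈ -14.845)
sqrt(D - 37455) = sqrt(-4596045/309608 - 37455) = sqrt(-11600963685/309608) = 3*I*sqrt(590360151970)/11908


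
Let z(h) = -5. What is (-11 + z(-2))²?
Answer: 256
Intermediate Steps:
(-11 + z(-2))² = (-11 - 5)² = (-16)² = 256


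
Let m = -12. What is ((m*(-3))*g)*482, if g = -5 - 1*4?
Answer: -156168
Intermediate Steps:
g = -9 (g = -5 - 4 = -9)
((m*(-3))*g)*482 = (-12*(-3)*(-9))*482 = (36*(-9))*482 = -324*482 = -156168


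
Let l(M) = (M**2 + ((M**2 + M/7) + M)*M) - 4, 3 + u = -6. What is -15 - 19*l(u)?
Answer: 74299/7 ≈ 10614.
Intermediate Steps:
u = -9 (u = -3 - 6 = -9)
l(M) = -4 + M**2 + M*(M**2 + 8*M/7) (l(M) = (M**2 + ((M**2 + M/7) + M)*M) - 4 = (M**2 + (M**2 + 8*M/7)*M) - 4 = (M**2 + M*(M**2 + 8*M/7)) - 4 = -4 + M**2 + M*(M**2 + 8*M/7))
-15 - 19*l(u) = -15 - 19*(-4 + (-9)**3 + (15/7)*(-9)**2) = -15 - 19*(-4 - 729 + (15/7)*81) = -15 - 19*(-4 - 729 + 1215/7) = -15 - 19*(-3916/7) = -15 + 74404/7 = 74299/7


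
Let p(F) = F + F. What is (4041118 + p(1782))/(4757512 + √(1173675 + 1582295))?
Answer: 9621311575592/11316958837087 - 2022341*√2755970/11316958837087 ≈ 0.84987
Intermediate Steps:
p(F) = 2*F
(4041118 + p(1782))/(4757512 + √(1173675 + 1582295)) = (4041118 + 2*1782)/(4757512 + √(1173675 + 1582295)) = (4041118 + 3564)/(4757512 + √2755970) = 4044682/(4757512 + √2755970)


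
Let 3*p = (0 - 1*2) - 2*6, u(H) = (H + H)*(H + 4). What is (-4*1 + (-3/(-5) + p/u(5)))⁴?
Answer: 47156728336/332150625 ≈ 141.97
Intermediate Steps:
u(H) = 2*H*(4 + H) (u(H) = (2*H)*(4 + H) = 2*H*(4 + H))
p = -14/3 (p = ((0 - 1*2) - 2*6)/3 = ((0 - 2) - 12)/3 = (-2 - 12)/3 = (⅓)*(-14) = -14/3 ≈ -4.6667)
(-4*1 + (-3/(-5) + p/u(5)))⁴ = (-4*1 + (-3/(-5) - 14*1/(10*(4 + 5))/3))⁴ = (-4 + (-3*(-⅕) - 14/(3*(2*5*9))))⁴ = (-4 + (⅗ - 14/3/90))⁴ = (-4 + (⅗ - 14/3*1/90))⁴ = (-4 + (⅗ - 7/135))⁴ = (-4 + 74/135)⁴ = (-466/135)⁴ = 47156728336/332150625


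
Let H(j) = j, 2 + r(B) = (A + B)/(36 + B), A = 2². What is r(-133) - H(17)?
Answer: -1714/97 ≈ -17.670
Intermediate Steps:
A = 4
r(B) = -2 + (4 + B)/(36 + B)
r(-133) - H(17) = (-68 - 1*(-133))/(36 - 133) - 1*17 = (-68 + 133)/(-97) - 17 = -1/97*65 - 17 = -65/97 - 17 = -1714/97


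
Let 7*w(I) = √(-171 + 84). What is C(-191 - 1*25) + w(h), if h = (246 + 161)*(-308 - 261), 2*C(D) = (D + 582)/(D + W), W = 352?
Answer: 183/136 + I*√87/7 ≈ 1.3456 + 1.3325*I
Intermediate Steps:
C(D) = (582 + D)/(2*(352 + D)) (C(D) = ((D + 582)/(D + 352))/2 = ((582 + D)/(352 + D))/2 = (582 + D)/(2*(352 + D)))
h = -231583 (h = 407*(-569) = -231583)
w(I) = I*√87/7 (w(I) = √(-171 + 84)/7 = √(-87)/7 = (I*√87)/7 = I*√87/7)
C(-191 - 1*25) + w(h) = (582 + (-191 - 1*25))/(2*(352 + (-191 - 1*25))) + I*√87/7 = (582 + (-191 - 25))/(2*(352 + (-191 - 25))) + I*√87/7 = (582 - 216)/(2*(352 - 216)) + I*√87/7 = (½)*366/136 + I*√87/7 = (½)*(1/136)*366 + I*√87/7 = 183/136 + I*√87/7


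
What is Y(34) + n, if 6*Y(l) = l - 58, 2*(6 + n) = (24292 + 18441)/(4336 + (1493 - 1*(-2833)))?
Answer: -130507/17324 ≈ -7.5333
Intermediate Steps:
n = -61211/17324 (n = -6 + ((24292 + 18441)/(4336 + (1493 - 1*(-2833))))/2 = -6 + (42733/(4336 + (1493 + 2833)))/2 = -6 + (42733/(4336 + 4326))/2 = -6 + (42733/8662)/2 = -6 + (42733*(1/8662))/2 = -6 + (½)*(42733/8662) = -6 + 42733/17324 = -61211/17324 ≈ -3.5333)
Y(l) = -29/3 + l/6 (Y(l) = (l - 58)/6 = (-58 + l)/6 = -29/3 + l/6)
Y(34) + n = (-29/3 + (⅙)*34) - 61211/17324 = (-29/3 + 17/3) - 61211/17324 = -4 - 61211/17324 = -130507/17324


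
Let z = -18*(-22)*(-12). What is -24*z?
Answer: 114048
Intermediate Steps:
z = -4752 (z = 396*(-12) = -4752)
-24*z = -24*(-4752) = 114048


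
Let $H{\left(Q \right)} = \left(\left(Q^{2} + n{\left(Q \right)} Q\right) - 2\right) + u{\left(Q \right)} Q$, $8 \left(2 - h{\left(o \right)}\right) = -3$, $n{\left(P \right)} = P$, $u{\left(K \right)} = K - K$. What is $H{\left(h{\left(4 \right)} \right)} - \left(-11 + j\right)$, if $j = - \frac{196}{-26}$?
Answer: $\frac{5301}{416} \approx 12.743$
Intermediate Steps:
$u{\left(K \right)} = 0$
$h{\left(o \right)} = \frac{19}{8}$ ($h{\left(o \right)} = 2 - - \frac{3}{8} = 2 + \frac{3}{8} = \frac{19}{8}$)
$j = \frac{98}{13}$ ($j = \left(-196\right) \left(- \frac{1}{26}\right) = \frac{98}{13} \approx 7.5385$)
$H{\left(Q \right)} = -2 + 2 Q^{2}$ ($H{\left(Q \right)} = \left(\left(Q^{2} + Q Q\right) - 2\right) + 0 Q = \left(\left(Q^{2} + Q^{2}\right) - 2\right) + 0 = \left(2 Q^{2} - 2\right) + 0 = \left(-2 + 2 Q^{2}\right) + 0 = -2 + 2 Q^{2}$)
$H{\left(h{\left(4 \right)} \right)} - \left(-11 + j\right) = \left(-2 + 2 \left(\frac{19}{8}\right)^{2}\right) - \left(-11 + \frac{98}{13}\right) = \left(-2 + 2 \cdot \frac{361}{64}\right) - - \frac{45}{13} = \left(-2 + \frac{361}{32}\right) + \frac{45}{13} = \frac{297}{32} + \frac{45}{13} = \frac{5301}{416}$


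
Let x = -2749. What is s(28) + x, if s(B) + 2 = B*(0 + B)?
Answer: -1967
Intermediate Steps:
s(B) = -2 + B² (s(B) = -2 + B*(0 + B) = -2 + B*B = -2 + B²)
s(28) + x = (-2 + 28²) - 2749 = (-2 + 784) - 2749 = 782 - 2749 = -1967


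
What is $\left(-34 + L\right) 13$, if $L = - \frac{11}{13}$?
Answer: $-453$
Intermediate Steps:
$L = - \frac{11}{13}$ ($L = \left(-11\right) \frac{1}{13} = - \frac{11}{13} \approx -0.84615$)
$\left(-34 + L\right) 13 = \left(-34 - \frac{11}{13}\right) 13 = \left(- \frac{453}{13}\right) 13 = -453$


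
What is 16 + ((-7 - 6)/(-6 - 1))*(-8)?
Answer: 8/7 ≈ 1.1429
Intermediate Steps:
16 + ((-7 - 6)/(-6 - 1))*(-8) = 16 - 13/(-7)*(-8) = 16 - 13*(-⅐)*(-8) = 16 + (13/7)*(-8) = 16 - 104/7 = 8/7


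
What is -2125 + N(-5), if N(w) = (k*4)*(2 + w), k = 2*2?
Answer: -2173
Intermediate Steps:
k = 4
N(w) = 32 + 16*w (N(w) = (4*4)*(2 + w) = 16*(2 + w) = 32 + 16*w)
-2125 + N(-5) = -2125 + (32 + 16*(-5)) = -2125 + (32 - 80) = -2125 - 48 = -2173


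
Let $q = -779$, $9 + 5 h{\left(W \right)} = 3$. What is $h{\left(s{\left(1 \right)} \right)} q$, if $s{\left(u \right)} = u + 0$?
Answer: $\frac{4674}{5} \approx 934.8$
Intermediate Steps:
$s{\left(u \right)} = u$
$h{\left(W \right)} = - \frac{6}{5}$ ($h{\left(W \right)} = - \frac{9}{5} + \frac{1}{5} \cdot 3 = - \frac{9}{5} + \frac{3}{5} = - \frac{6}{5}$)
$h{\left(s{\left(1 \right)} \right)} q = \left(- \frac{6}{5}\right) \left(-779\right) = \frac{4674}{5}$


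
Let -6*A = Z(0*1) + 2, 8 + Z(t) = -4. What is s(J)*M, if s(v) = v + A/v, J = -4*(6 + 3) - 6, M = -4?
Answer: 10594/63 ≈ 168.16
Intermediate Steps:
Z(t) = -12 (Z(t) = -8 - 4 = -12)
A = 5/3 (A = -(-12 + 2)/6 = -1/6*(-10) = 5/3 ≈ 1.6667)
J = -42 (J = -4*9 - 6 = -36 - 6 = -42)
s(v) = v + 5/(3*v)
s(J)*M = (-42 + (5/3)/(-42))*(-4) = (-42 + (5/3)*(-1/42))*(-4) = (-42 - 5/126)*(-4) = -5297/126*(-4) = 10594/63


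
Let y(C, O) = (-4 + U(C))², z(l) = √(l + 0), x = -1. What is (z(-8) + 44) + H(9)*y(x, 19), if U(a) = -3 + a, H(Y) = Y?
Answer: 620 + 2*I*√2 ≈ 620.0 + 2.8284*I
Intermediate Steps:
z(l) = √l
y(C, O) = (-7 + C)² (y(C, O) = (-4 + (-3 + C))² = (-7 + C)²)
(z(-8) + 44) + H(9)*y(x, 19) = (√(-8) + 44) + 9*(-7 - 1)² = (2*I*√2 + 44) + 9*(-8)² = (44 + 2*I*√2) + 9*64 = (44 + 2*I*√2) + 576 = 620 + 2*I*√2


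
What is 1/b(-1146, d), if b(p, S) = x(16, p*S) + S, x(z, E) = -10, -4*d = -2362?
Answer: 2/1161 ≈ 0.0017227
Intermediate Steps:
d = 1181/2 (d = -1/4*(-2362) = 1181/2 ≈ 590.50)
b(p, S) = -10 + S
1/b(-1146, d) = 1/(-10 + 1181/2) = 1/(1161/2) = 2/1161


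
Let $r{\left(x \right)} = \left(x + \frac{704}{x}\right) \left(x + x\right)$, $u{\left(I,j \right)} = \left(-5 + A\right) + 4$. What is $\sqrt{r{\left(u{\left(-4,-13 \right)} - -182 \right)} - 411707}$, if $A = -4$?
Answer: $i \sqrt{347641} \approx 589.61 i$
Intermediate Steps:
$u{\left(I,j \right)} = -5$ ($u{\left(I,j \right)} = \left(-5 - 4\right) + 4 = -9 + 4 = -5$)
$r{\left(x \right)} = 2 x \left(x + \frac{704}{x}\right)$ ($r{\left(x \right)} = \left(x + \frac{704}{x}\right) 2 x = 2 x \left(x + \frac{704}{x}\right)$)
$\sqrt{r{\left(u{\left(-4,-13 \right)} - -182 \right)} - 411707} = \sqrt{\left(1408 + 2 \left(-5 - -182\right)^{2}\right) - 411707} = \sqrt{\left(1408 + 2 \left(-5 + 182\right)^{2}\right) - 411707} = \sqrt{\left(1408 + 2 \cdot 177^{2}\right) - 411707} = \sqrt{\left(1408 + 2 \cdot 31329\right) - 411707} = \sqrt{\left(1408 + 62658\right) - 411707} = \sqrt{64066 - 411707} = \sqrt{-347641} = i \sqrt{347641}$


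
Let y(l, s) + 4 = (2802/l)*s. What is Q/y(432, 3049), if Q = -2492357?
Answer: -179449704/1423595 ≈ -126.05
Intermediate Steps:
y(l, s) = -4 + 2802*s/l (y(l, s) = -4 + (2802/l)*s = -4 + 2802*s/l)
Q/y(432, 3049) = -2492357/(-4 + 2802*3049/432) = -2492357/(-4 + 2802*3049*(1/432)) = -2492357/(-4 + 1423883/72) = -2492357/1423595/72 = -2492357*72/1423595 = -179449704/1423595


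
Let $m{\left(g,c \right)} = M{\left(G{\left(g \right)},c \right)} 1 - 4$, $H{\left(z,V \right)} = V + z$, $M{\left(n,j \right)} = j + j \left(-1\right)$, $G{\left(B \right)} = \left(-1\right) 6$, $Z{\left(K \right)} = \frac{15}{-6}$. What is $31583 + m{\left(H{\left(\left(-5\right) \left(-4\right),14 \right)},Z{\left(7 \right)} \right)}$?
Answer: $31579$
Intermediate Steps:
$Z{\left(K \right)} = - \frac{5}{2}$ ($Z{\left(K \right)} = 15 \left(- \frac{1}{6}\right) = - \frac{5}{2}$)
$G{\left(B \right)} = -6$
$M{\left(n,j \right)} = 0$ ($M{\left(n,j \right)} = j - j = 0$)
$m{\left(g,c \right)} = -4$ ($m{\left(g,c \right)} = 0 \cdot 1 - 4 = 0 - 4 = -4$)
$31583 + m{\left(H{\left(\left(-5\right) \left(-4\right),14 \right)},Z{\left(7 \right)} \right)} = 31583 - 4 = 31579$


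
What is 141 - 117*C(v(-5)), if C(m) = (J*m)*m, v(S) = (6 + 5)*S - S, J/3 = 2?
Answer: -1754859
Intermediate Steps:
J = 6 (J = 3*2 = 6)
v(S) = 10*S (v(S) = 11*S - S = 10*S)
C(m) = 6*m**2 (C(m) = (6*m)*m = 6*m**2)
141 - 117*C(v(-5)) = 141 - 702*(10*(-5))**2 = 141 - 702*(-50)**2 = 141 - 702*2500 = 141 - 117*15000 = 141 - 1755000 = -1754859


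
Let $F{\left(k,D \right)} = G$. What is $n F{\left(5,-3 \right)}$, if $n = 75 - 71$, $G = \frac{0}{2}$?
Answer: $0$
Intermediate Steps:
$G = 0$ ($G = 0 \cdot \frac{1}{2} = 0$)
$F{\left(k,D \right)} = 0$
$n = 4$ ($n = 75 - 71 = 4$)
$n F{\left(5,-3 \right)} = 4 \cdot 0 = 0$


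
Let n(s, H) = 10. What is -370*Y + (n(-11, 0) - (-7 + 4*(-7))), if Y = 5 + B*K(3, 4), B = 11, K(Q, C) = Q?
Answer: -14015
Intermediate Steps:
Y = 38 (Y = 5 + 11*3 = 5 + 33 = 38)
-370*Y + (n(-11, 0) - (-7 + 4*(-7))) = -370*38 + (10 - (-7 + 4*(-7))) = -14060 + (10 - (-7 - 28)) = -14060 + (10 - 1*(-35)) = -14060 + (10 + 35) = -14060 + 45 = -14015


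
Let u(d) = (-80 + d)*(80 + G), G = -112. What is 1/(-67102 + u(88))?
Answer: -1/67358 ≈ -1.4846e-5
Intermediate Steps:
u(d) = 2560 - 32*d (u(d) = (-80 + d)*(80 - 112) = (-80 + d)*(-32) = 2560 - 32*d)
1/(-67102 + u(88)) = 1/(-67102 + (2560 - 32*88)) = 1/(-67102 + (2560 - 2816)) = 1/(-67102 - 256) = 1/(-67358) = -1/67358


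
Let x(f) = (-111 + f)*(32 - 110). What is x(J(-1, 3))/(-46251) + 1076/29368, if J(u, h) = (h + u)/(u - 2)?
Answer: -51507301/339574842 ≈ -0.15168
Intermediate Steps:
J(u, h) = (h + u)/(-2 + u)
x(f) = 8658 - 78*f (x(f) = (-111 + f)*(-78) = 8658 - 78*f)
x(J(-1, 3))/(-46251) + 1076/29368 = (8658 - 78*(3 - 1)/(-2 - 1))/(-46251) + 1076/29368 = (8658 - 78*2/(-3))*(-1/46251) + 1076*(1/29368) = (8658 - (-26)*2)*(-1/46251) + 269/7342 = (8658 - 78*(-⅔))*(-1/46251) + 269/7342 = (8658 + 52)*(-1/46251) + 269/7342 = 8710*(-1/46251) + 269/7342 = -8710/46251 + 269/7342 = -51507301/339574842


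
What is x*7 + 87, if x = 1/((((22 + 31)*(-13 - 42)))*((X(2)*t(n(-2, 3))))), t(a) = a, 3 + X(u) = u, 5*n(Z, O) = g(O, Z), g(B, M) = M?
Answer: 101435/1166 ≈ 86.994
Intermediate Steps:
n(Z, O) = Z/5
X(u) = -3 + u
x = -1/1166 (x = 1/((((22 + 31)*(-13 - 42)))*(((-3 + 2)*((⅕)*(-2))))) = 1/(((53*(-55)))*((-1*(-⅖)))) = 1/((-2915)*(⅖)) = -1/2915*5/2 = -1/1166 ≈ -0.00085763)
x*7 + 87 = -1/1166*7 + 87 = -7/1166 + 87 = 101435/1166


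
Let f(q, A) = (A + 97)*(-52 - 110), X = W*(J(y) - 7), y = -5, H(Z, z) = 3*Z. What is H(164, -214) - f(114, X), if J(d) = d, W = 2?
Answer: 12318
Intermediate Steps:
X = -24 (X = 2*(-5 - 7) = 2*(-12) = -24)
f(q, A) = -15714 - 162*A (f(q, A) = (97 + A)*(-162) = -15714 - 162*A)
H(164, -214) - f(114, X) = 3*164 - (-15714 - 162*(-24)) = 492 - (-15714 + 3888) = 492 - 1*(-11826) = 492 + 11826 = 12318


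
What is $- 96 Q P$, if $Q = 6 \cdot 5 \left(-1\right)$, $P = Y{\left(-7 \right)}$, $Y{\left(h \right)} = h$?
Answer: $-20160$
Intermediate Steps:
$P = -7$
$Q = -30$ ($Q = 30 \left(-1\right) = -30$)
$- 96 Q P = - 96 \left(\left(-30\right) \left(-7\right)\right) = \left(-96\right) 210 = -20160$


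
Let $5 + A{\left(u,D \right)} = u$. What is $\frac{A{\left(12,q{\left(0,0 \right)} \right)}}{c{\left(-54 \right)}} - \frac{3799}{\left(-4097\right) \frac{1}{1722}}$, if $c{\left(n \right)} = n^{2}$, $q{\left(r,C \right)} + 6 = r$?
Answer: $\frac{19076144927}{11946852} \approx 1596.8$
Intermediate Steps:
$q{\left(r,C \right)} = -6 + r$
$A{\left(u,D \right)} = -5 + u$
$\frac{A{\left(12,q{\left(0,0 \right)} \right)}}{c{\left(-54 \right)}} - \frac{3799}{\left(-4097\right) \frac{1}{1722}} = \frac{-5 + 12}{\left(-54\right)^{2}} - \frac{3799}{\left(-4097\right) \frac{1}{1722}} = \frac{7}{2916} - \frac{3799}{\left(-4097\right) \frac{1}{1722}} = 7 \cdot \frac{1}{2916} - \frac{3799}{- \frac{4097}{1722}} = \frac{7}{2916} - - \frac{6541878}{4097} = \frac{7}{2916} + \frac{6541878}{4097} = \frac{19076144927}{11946852}$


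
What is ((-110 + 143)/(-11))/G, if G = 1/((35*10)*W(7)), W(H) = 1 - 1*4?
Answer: 3150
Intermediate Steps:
W(H) = -3 (W(H) = 1 - 4 = -3)
G = -1/1050 (G = 1/((35*10)*(-3)) = 1/(350*(-3)) = 1/(-1050) = -1/1050 ≈ -0.00095238)
((-110 + 143)/(-11))/G = ((-110 + 143)/(-11))/(-1/1050) = -1/11*33*(-1050) = -3*(-1050) = 3150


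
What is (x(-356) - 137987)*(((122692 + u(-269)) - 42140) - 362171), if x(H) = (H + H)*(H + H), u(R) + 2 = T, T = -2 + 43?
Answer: -103890912060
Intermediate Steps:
T = 41
u(R) = 39 (u(R) = -2 + 41 = 39)
x(H) = 4*H² (x(H) = (2*H)*(2*H) = 4*H²)
(x(-356) - 137987)*(((122692 + u(-269)) - 42140) - 362171) = (4*(-356)² - 137987)*(((122692 + 39) - 42140) - 362171) = (4*126736 - 137987)*((122731 - 42140) - 362171) = (506944 - 137987)*(80591 - 362171) = 368957*(-281580) = -103890912060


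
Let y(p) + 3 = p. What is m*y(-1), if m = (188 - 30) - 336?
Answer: 712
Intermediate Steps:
y(p) = -3 + p
m = -178 (m = 158 - 336 = -178)
m*y(-1) = -178*(-3 - 1) = -178*(-4) = 712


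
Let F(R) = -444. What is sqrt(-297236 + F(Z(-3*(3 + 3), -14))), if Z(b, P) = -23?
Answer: 244*I*sqrt(5) ≈ 545.6*I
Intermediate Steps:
sqrt(-297236 + F(Z(-3*(3 + 3), -14))) = sqrt(-297236 - 444) = sqrt(-297680) = 244*I*sqrt(5)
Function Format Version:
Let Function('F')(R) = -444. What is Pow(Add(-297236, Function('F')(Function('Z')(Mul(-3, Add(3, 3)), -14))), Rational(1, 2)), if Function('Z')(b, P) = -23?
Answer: Mul(244, I, Pow(5, Rational(1, 2))) ≈ Mul(545.60, I)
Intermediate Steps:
Pow(Add(-297236, Function('F')(Function('Z')(Mul(-3, Add(3, 3)), -14))), Rational(1, 2)) = Pow(Add(-297236, -444), Rational(1, 2)) = Pow(-297680, Rational(1, 2)) = Mul(244, I, Pow(5, Rational(1, 2)))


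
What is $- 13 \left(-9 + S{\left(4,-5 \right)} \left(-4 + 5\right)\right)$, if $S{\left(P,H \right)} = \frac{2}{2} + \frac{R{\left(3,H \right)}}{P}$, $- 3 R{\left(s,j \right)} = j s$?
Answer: $\frac{351}{4} \approx 87.75$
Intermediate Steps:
$R{\left(s,j \right)} = - \frac{j s}{3}$
$S{\left(P,H \right)} = 1 - \frac{H}{P}$ ($S{\left(P,H \right)} = \frac{2}{2} + \frac{\left(- \frac{1}{3}\right) H 3}{P} = 2 \cdot \frac{1}{2} + \frac{\left(-1\right) H}{P} = 1 - \frac{H}{P}$)
$- 13 \left(-9 + S{\left(4,-5 \right)} \left(-4 + 5\right)\right) = - 13 \left(-9 + \frac{4 - -5}{4} \left(-4 + 5\right)\right) = - 13 \left(-9 + \frac{4 + 5}{4} \cdot 1\right) = - 13 \left(-9 + \frac{1}{4} \cdot 9 \cdot 1\right) = - 13 \left(-9 + \frac{9}{4} \cdot 1\right) = - 13 \left(-9 + \frac{9}{4}\right) = \left(-13\right) \left(- \frac{27}{4}\right) = \frac{351}{4}$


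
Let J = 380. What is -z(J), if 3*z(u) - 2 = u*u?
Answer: -48134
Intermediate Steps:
z(u) = ⅔ + u²/3 (z(u) = ⅔ + (u*u)/3 = ⅔ + u²/3)
-z(J) = -(⅔ + (⅓)*380²) = -(⅔ + (⅓)*144400) = -(⅔ + 144400/3) = -1*48134 = -48134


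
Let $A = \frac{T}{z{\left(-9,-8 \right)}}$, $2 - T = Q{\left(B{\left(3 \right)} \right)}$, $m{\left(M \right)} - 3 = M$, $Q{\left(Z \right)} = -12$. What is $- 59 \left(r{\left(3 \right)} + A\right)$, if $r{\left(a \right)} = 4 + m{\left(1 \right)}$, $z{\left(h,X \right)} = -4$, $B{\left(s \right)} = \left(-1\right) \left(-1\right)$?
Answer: $- \frac{531}{2} \approx -265.5$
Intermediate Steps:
$B{\left(s \right)} = 1$
$m{\left(M \right)} = 3 + M$
$T = 14$ ($T = 2 - -12 = 2 + 12 = 14$)
$A = - \frac{7}{2}$ ($A = \frac{14}{-4} = 14 \left(- \frac{1}{4}\right) = - \frac{7}{2} \approx -3.5$)
$r{\left(a \right)} = 8$ ($r{\left(a \right)} = 4 + \left(3 + 1\right) = 4 + 4 = 8$)
$- 59 \left(r{\left(3 \right)} + A\right) = - 59 \left(8 - \frac{7}{2}\right) = \left(-59\right) \frac{9}{2} = - \frac{531}{2}$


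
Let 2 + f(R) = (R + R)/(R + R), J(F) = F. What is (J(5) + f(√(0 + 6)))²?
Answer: 16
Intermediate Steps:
f(R) = -1 (f(R) = -2 + (R + R)/(R + R) = -2 + (2*R)/((2*R)) = -2 + (2*R)*(1/(2*R)) = -2 + 1 = -1)
(J(5) + f(√(0 + 6)))² = (5 - 1)² = 4² = 16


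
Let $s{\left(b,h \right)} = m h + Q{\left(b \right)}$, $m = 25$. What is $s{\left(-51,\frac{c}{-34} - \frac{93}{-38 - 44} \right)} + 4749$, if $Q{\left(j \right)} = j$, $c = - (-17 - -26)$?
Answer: $\frac{3298881}{697} \approx 4733.0$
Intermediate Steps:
$c = -9$ ($c = - (-17 + 26) = \left(-1\right) 9 = -9$)
$s{\left(b,h \right)} = b + 25 h$ ($s{\left(b,h \right)} = 25 h + b = b + 25 h$)
$s{\left(-51,\frac{c}{-34} - \frac{93}{-38 - 44} \right)} + 4749 = \left(-51 + 25 \left(- \frac{9}{-34} - \frac{93}{-38 - 44}\right)\right) + 4749 = \left(-51 + 25 \left(\left(-9\right) \left(- \frac{1}{34}\right) - \frac{93}{-82}\right)\right) + 4749 = \left(-51 + 25 \left(\frac{9}{34} - - \frac{93}{82}\right)\right) + 4749 = \left(-51 + 25 \left(\frac{9}{34} + \frac{93}{82}\right)\right) + 4749 = \left(-51 + 25 \cdot \frac{975}{697}\right) + 4749 = \left(-51 + \frac{24375}{697}\right) + 4749 = - \frac{11172}{697} + 4749 = \frac{3298881}{697}$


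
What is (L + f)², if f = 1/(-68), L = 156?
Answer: 112508449/4624 ≈ 24331.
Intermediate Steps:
f = -1/68 ≈ -0.014706
(L + f)² = (156 - 1/68)² = (10607/68)² = 112508449/4624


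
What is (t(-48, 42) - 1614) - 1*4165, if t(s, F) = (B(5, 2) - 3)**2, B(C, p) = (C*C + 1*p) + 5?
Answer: -4938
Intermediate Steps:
B(C, p) = 5 + p + C**2 (B(C, p) = (C**2 + p) + 5 = (p + C**2) + 5 = 5 + p + C**2)
t(s, F) = 841 (t(s, F) = ((5 + 2 + 5**2) - 3)**2 = ((5 + 2 + 25) - 3)**2 = (32 - 3)**2 = 29**2 = 841)
(t(-48, 42) - 1614) - 1*4165 = (841 - 1614) - 1*4165 = -773 - 4165 = -4938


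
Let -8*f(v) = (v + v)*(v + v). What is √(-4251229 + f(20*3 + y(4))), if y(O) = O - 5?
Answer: 13*I*√100662/2 ≈ 2062.3*I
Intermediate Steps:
y(O) = -5 + O
f(v) = -v²/2 (f(v) = -(v + v)*(v + v)/8 = -2*v*2*v/8 = -v²/2)
√(-4251229 + f(20*3 + y(4))) = √(-4251229 - (20*3 + (-5 + 4))²/2) = √(-4251229 - (60 - 1)²/2) = √(-4251229 - ½*59²) = √(-4251229 - ½*3481) = √(-4251229 - 3481/2) = √(-8505939/2) = 13*I*√100662/2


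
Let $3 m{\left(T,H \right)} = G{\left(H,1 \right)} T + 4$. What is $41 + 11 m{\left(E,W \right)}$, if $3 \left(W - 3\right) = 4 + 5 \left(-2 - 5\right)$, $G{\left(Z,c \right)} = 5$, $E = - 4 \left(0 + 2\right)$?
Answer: $-91$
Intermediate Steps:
$E = -8$ ($E = \left(-4\right) 2 = -8$)
$W = - \frac{22}{3}$ ($W = 3 + \frac{4 + 5 \left(-2 - 5\right)}{3} = 3 + \frac{4 + 5 \left(-7\right)}{3} = 3 + \frac{4 - 35}{3} = 3 + \frac{1}{3} \left(-31\right) = 3 - \frac{31}{3} = - \frac{22}{3} \approx -7.3333$)
$m{\left(T,H \right)} = \frac{4}{3} + \frac{5 T}{3}$ ($m{\left(T,H \right)} = \frac{5 T + 4}{3} = \frac{4 + 5 T}{3} = \frac{4}{3} + \frac{5 T}{3}$)
$41 + 11 m{\left(E,W \right)} = 41 + 11 \left(\frac{4}{3} + \frac{5}{3} \left(-8\right)\right) = 41 + 11 \left(\frac{4}{3} - \frac{40}{3}\right) = 41 + 11 \left(-12\right) = 41 - 132 = -91$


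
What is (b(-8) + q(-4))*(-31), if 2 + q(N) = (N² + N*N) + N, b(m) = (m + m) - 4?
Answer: -186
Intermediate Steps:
b(m) = -4 + 2*m (b(m) = 2*m - 4 = -4 + 2*m)
q(N) = -2 + N + 2*N² (q(N) = -2 + ((N² + N*N) + N) = -2 + ((N² + N²) + N) = -2 + (2*N² + N) = -2 + (N + 2*N²) = -2 + N + 2*N²)
(b(-8) + q(-4))*(-31) = ((-4 + 2*(-8)) + (-2 - 4 + 2*(-4)²))*(-31) = ((-4 - 16) + (-2 - 4 + 2*16))*(-31) = (-20 + (-2 - 4 + 32))*(-31) = (-20 + 26)*(-31) = 6*(-31) = -186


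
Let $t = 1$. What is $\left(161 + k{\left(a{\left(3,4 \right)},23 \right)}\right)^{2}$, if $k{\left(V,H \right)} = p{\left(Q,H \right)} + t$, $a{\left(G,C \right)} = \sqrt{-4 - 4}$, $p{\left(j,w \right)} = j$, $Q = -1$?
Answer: $25921$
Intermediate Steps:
$a{\left(G,C \right)} = 2 i \sqrt{2}$ ($a{\left(G,C \right)} = \sqrt{-8} = 2 i \sqrt{2}$)
$k{\left(V,H \right)} = 0$ ($k{\left(V,H \right)} = -1 + 1 = 0$)
$\left(161 + k{\left(a{\left(3,4 \right)},23 \right)}\right)^{2} = \left(161 + 0\right)^{2} = 161^{2} = 25921$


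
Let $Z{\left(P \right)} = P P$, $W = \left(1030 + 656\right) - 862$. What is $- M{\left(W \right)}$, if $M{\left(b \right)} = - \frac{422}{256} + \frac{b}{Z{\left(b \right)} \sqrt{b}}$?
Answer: $\frac{211}{128} - \frac{\sqrt{206}}{339488} \approx 1.6484$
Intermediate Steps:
$W = 824$ ($W = 1686 - 862 = 824$)
$Z{\left(P \right)} = P^{2}$
$M{\left(b \right)} = - \frac{211}{128} + \frac{1}{b^{\frac{3}{2}}}$ ($M{\left(b \right)} = - \frac{422}{256} + \frac{b}{b^{2} \sqrt{b}} = \left(-422\right) \frac{1}{256} + \frac{b}{b^{\frac{5}{2}}} = - \frac{211}{128} + \frac{b}{b^{\frac{5}{2}}} = - \frac{211}{128} + \frac{1}{b^{\frac{3}{2}}}$)
$- M{\left(W \right)} = - (- \frac{211}{128} + \frac{1}{1648 \sqrt{206}}) = - (- \frac{211}{128} + \frac{\sqrt{206}}{339488}) = \frac{211}{128} - \frac{\sqrt{206}}{339488}$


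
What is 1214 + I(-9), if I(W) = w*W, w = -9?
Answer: 1295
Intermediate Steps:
I(W) = -9*W
1214 + I(-9) = 1214 - 9*(-9) = 1214 + 81 = 1295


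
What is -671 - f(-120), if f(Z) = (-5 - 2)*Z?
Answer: -1511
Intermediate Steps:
f(Z) = -7*Z
-671 - f(-120) = -671 - (-7)*(-120) = -671 - 1*840 = -671 - 840 = -1511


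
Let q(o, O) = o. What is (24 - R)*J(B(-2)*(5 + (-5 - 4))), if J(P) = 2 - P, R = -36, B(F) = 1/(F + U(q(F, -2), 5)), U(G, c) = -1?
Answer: 40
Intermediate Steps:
B(F) = 1/(-1 + F) (B(F) = 1/(F - 1) = 1/(-1 + F))
(24 - R)*J(B(-2)*(5 + (-5 - 4))) = (24 - 1*(-36))*(2 - (5 + (-5 - 4))/(-1 - 2)) = (24 + 36)*(2 - (5 - 9)/(-3)) = 60*(2 - (-1)*(-4)/3) = 60*(2 - 1*4/3) = 60*(2 - 4/3) = 60*(⅔) = 40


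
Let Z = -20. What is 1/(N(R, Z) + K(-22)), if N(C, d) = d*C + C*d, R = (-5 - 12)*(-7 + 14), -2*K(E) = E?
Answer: 1/4771 ≈ 0.00020960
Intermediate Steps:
K(E) = -E/2
R = -119 (R = -17*7 = -119)
N(C, d) = 2*C*d (N(C, d) = C*d + C*d = 2*C*d)
1/(N(R, Z) + K(-22)) = 1/(2*(-119)*(-20) - 1/2*(-22)) = 1/(4760 + 11) = 1/4771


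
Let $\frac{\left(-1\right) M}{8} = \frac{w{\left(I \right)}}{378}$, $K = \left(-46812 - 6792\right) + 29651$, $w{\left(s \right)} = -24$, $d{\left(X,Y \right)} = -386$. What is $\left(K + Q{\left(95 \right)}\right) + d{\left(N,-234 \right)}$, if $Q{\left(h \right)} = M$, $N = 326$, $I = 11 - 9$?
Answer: $- \frac{1533325}{63} \approx -24339.0$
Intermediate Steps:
$I = 2$
$K = -23953$ ($K = -53604 + 29651 = -23953$)
$M = \frac{32}{63}$ ($M = - 8 \left(- \frac{24}{378}\right) = - 8 \left(\left(-24\right) \frac{1}{378}\right) = \left(-8\right) \left(- \frac{4}{63}\right) = \frac{32}{63} \approx 0.50794$)
$Q{\left(h \right)} = \frac{32}{63}$
$\left(K + Q{\left(95 \right)}\right) + d{\left(N,-234 \right)} = \left(-23953 + \frac{32}{63}\right) - 386 = - \frac{1509007}{63} - 386 = - \frac{1533325}{63}$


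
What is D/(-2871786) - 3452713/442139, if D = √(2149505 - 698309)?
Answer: -3452713/442139 - 3*√4479/478631 ≈ -7.8095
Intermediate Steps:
D = 18*√4479 (D = √1451196 = 18*√4479 ≈ 1204.7)
D/(-2871786) - 3452713/442139 = (18*√4479)/(-2871786) - 3452713/442139 = (18*√4479)*(-1/2871786) - 3452713*1/442139 = -3*√4479/478631 - 3452713/442139 = -3452713/442139 - 3*√4479/478631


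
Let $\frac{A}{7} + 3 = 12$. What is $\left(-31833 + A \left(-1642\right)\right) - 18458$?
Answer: $-153737$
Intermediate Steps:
$A = 63$ ($A = -21 + 7 \cdot 12 = -21 + 84 = 63$)
$\left(-31833 + A \left(-1642\right)\right) - 18458 = \left(-31833 + 63 \left(-1642\right)\right) - 18458 = \left(-31833 - 103446\right) - 18458 = -135279 - 18458 = -153737$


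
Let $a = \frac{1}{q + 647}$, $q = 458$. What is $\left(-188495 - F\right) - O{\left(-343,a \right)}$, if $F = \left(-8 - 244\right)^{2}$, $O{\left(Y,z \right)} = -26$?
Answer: $-251973$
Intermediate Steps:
$a = \frac{1}{1105}$ ($a = \frac{1}{458 + 647} = \frac{1}{1105} \approx 0.00090498$)
$F = 63504$ ($F = \left(-252\right)^{2} = 63504$)
$\left(-188495 - F\right) - O{\left(-343,a \right)} = \left(-188495 - 63504\right) - -26 = \left(-188495 - 63504\right) + 26 = -251999 + 26 = -251973$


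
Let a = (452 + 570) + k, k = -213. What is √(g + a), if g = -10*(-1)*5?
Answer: √859 ≈ 29.309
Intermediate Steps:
g = 50 (g = 10*5 = 50)
a = 809 (a = (452 + 570) - 213 = 1022 - 213 = 809)
√(g + a) = √(50 + 809) = √859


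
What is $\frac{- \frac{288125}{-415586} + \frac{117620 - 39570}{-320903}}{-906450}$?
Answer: $- \frac{800315861}{1611822730193588} \approx -4.9653 \cdot 10^{-7}$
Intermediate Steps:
$\frac{- \frac{288125}{-415586} + \frac{117620 - 39570}{-320903}}{-906450} = \left(\left(-288125\right) \left(- \frac{1}{415586}\right) + 78050 \left(- \frac{1}{320903}\right)\right) \left(- \frac{1}{906450}\right) = \left(\frac{288125}{415586} - \frac{78050}{320903}\right) \left(- \frac{1}{906450}\right) = \frac{60023689575}{133362794158} \left(- \frac{1}{906450}\right) = - \frac{800315861}{1611822730193588}$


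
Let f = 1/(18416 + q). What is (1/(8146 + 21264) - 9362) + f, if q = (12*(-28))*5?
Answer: -2304015139487/246102880 ≈ -9362.0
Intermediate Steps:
q = -1680 (q = -336*5 = -1680)
f = 1/16736 (f = 1/(18416 - 1680) = 1/16736 ≈ 5.9751e-5)
(1/(8146 + 21264) - 9362) + f = (1/(8146 + 21264) - 9362) + 1/16736 = (1/29410 - 9362) + 1/16736 = -275336419/29410 + 1/16736 = -2304015139487/246102880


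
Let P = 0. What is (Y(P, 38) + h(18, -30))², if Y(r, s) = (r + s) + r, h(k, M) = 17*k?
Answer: 118336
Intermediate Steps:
Y(r, s) = s + 2*r
(Y(P, 38) + h(18, -30))² = ((38 + 2*0) + 17*18)² = ((38 + 0) + 306)² = (38 + 306)² = 344² = 118336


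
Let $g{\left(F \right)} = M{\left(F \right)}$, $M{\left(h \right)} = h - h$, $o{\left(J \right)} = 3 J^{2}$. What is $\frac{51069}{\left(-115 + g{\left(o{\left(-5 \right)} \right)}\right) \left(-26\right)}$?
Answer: $\frac{51069}{2990} \approx 17.08$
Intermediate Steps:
$M{\left(h \right)} = 0$
$g{\left(F \right)} = 0$
$\frac{51069}{\left(-115 + g{\left(o{\left(-5 \right)} \right)}\right) \left(-26\right)} = \frac{51069}{\left(-115 + 0\right) \left(-26\right)} = \frac{51069}{\left(-115\right) \left(-26\right)} = \frac{51069}{2990}$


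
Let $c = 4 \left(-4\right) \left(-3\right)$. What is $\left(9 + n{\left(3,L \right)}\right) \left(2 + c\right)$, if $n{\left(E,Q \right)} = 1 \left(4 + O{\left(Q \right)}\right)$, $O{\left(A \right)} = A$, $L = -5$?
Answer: $400$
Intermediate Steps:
$c = 48$ ($c = \left(-16\right) \left(-3\right) = 48$)
$n{\left(E,Q \right)} = 4 + Q$ ($n{\left(E,Q \right)} = 1 \left(4 + Q\right) = 4 + Q$)
$\left(9 + n{\left(3,L \right)}\right) \left(2 + c\right) = \left(9 + \left(4 - 5\right)\right) \left(2 + 48\right) = \left(9 - 1\right) 50 = 8 \cdot 50 = 400$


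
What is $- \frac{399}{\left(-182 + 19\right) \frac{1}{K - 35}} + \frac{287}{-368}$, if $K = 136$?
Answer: $\frac{14783251}{59984} \approx 246.45$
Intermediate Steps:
$- \frac{399}{\left(-182 + 19\right) \frac{1}{K - 35}} + \frac{287}{-368} = - \frac{399}{\left(-182 + 19\right) \frac{1}{136 - 35}} + \frac{287}{-368} = - \frac{399}{\left(-163\right) \frac{1}{101}} + 287 \left(- \frac{1}{368}\right) = - \frac{399}{\left(-163\right) \frac{1}{101}} - \frac{287}{368} = - \frac{399}{- \frac{163}{101}} - \frac{287}{368} = \left(-399\right) \left(- \frac{101}{163}\right) - \frac{287}{368} = \frac{40299}{163} - \frac{287}{368} = \frac{14783251}{59984}$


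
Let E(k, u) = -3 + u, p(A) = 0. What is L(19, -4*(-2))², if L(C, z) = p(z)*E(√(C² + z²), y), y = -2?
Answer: 0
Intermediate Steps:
L(C, z) = 0 (L(C, z) = 0*(-3 - 2) = 0*(-5) = 0)
L(19, -4*(-2))² = 0² = 0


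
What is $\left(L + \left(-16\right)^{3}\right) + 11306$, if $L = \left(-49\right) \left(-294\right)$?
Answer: $21616$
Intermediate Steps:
$L = 14406$
$\left(L + \left(-16\right)^{3}\right) + 11306 = \left(14406 + \left(-16\right)^{3}\right) + 11306 = \left(14406 - 4096\right) + 11306 = 10310 + 11306 = 21616$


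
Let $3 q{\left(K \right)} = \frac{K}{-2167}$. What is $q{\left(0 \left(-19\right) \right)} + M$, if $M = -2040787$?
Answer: $-2040787$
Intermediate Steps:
$q{\left(K \right)} = - \frac{K}{6501}$ ($q{\left(K \right)} = \frac{K \frac{1}{-2167}}{3} = \frac{K \left(- \frac{1}{2167}\right)}{3} = \frac{\left(- \frac{1}{2167}\right) K}{3} = - \frac{K}{6501}$)
$q{\left(0 \left(-19\right) \right)} + M = - \frac{0 \left(-19\right)}{6501} - 2040787 = \left(- \frac{1}{6501}\right) 0 - 2040787 = 0 - 2040787 = -2040787$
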